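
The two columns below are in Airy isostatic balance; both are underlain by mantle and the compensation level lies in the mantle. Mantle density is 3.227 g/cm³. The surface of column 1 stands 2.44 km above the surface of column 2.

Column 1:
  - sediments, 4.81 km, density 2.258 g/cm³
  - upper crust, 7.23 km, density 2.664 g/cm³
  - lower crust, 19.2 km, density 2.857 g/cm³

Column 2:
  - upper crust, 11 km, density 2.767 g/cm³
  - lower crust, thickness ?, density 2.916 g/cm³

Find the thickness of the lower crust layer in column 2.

9.33 km

Take the compensation level at the base of the deeper column (depth z_c below the surface of column 1) and equate Σ ρ_i t_i down to z_c; mantle fills any gap and the z_c terms cancel.
Column 1: 4.81×2.258 + 7.23×2.664 + 19.2×2.857 + (z_c − 31.24)×3.227
Column 2: 2.44×0 + 11×2.767 + x×2.916 + (z_c − 2.44 − 11 − x)×3.227
The z_c×3.227 term appears on both sides and cancels. Collect the known terms of each column as K = Σ(ρt)_known − 3.227 × (depth of known layers): K_1 = 84.9761 − 3.227×31.24 = −15.83538; K_2 = 30.437 − 3.227×(2.44 + 11) = −12.93388.
Balance: K_1 = K_2 − x×(3.227 − 2.916), so x = (K_2 − K_1)/(3.227 − 2.916) = 2.9015/0.311 = 9.33 km.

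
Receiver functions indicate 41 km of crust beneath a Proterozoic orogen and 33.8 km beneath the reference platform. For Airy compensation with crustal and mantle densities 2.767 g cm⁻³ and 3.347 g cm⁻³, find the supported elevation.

Excess crust Δ = 41 km − 33.8 km = 7.2 km, split between elevation h and root r with h + r = Δ.
Airy balance ρ_c h = (ρ_m − ρ_c) r gives r = h ρ_c/(ρ_m − ρ_c), so h (1 + ρ_c/(ρ_m − ρ_c)) = Δ, i.e. h = Δ (ρ_m − ρ_c)/ρ_m.
h = 7.2 km × 0.58/3.347 = 1.25 km.

1.25 km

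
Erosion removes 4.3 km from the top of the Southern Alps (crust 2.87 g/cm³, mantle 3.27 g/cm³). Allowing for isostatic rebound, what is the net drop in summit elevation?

Rebound u = e ρ_c/ρ_m = 4.3 km × 2.87/3.27 = 3.774 km.
Net surface drop = e − u = 4.3 km − 3.774 km = e (ρ_m − ρ_c)/ρ_m = 0.526 km.

0.526 km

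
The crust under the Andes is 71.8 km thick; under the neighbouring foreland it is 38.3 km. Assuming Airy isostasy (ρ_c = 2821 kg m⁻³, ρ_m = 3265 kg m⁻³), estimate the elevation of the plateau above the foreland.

4.56 km

Excess crust Δ = 71.8 km − 38.3 km = 33.5 km, split between elevation h and root r with h + r = Δ.
Airy balance ρ_c h = (ρ_m − ρ_c) r gives r = h ρ_c/(ρ_m − ρ_c), so h (1 + ρ_c/(ρ_m − ρ_c)) = Δ, i.e. h = Δ (ρ_m − ρ_c)/ρ_m.
h = 33.5 km × 444/3265 = 4.56 km.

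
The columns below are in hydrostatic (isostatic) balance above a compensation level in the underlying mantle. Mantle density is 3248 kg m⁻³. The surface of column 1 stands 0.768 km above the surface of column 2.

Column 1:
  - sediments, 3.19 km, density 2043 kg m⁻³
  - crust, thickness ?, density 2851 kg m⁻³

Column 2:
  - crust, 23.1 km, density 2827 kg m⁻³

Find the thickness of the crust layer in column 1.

21.1 km

Take the compensation level at the base of the deeper column (depth z_c below the surface of column 1) and equate Σ ρ_i t_i down to z_c; mantle fills any gap and the z_c terms cancel.
Column 1: 3.19×2043 + x×2851 + (z_c − 3.19 − x)×3248
Column 2: 0.768×0 + 23.1×2827 + (z_c − 0.768 − 23.1)×3248
The z_c×3248 term appears on both sides and cancels. Collect the known terms of each column as K = Σ(ρt)_known − 3248 × (depth of known layers): K_1 = 6517.17 − 3248×3.19 = −3843.95; K_2 = 65303.7 − 3248×(0.768 + 23.1) = −12219.564.
Balance: K_1 − x×(3248 − 2851) = K_2, so x = (K_1 − K_2)/(3248 − 2851) = 8375.61/397 = 21.1 km.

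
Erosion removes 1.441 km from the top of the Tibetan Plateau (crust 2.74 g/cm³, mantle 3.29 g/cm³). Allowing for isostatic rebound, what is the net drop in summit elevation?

Rebound u = e ρ_c/ρ_m = 1.441 km × 2.74/3.29 = 1.2 km.
Net surface drop = e − u = 1.441 km − 1.2 km = e (ρ_m − ρ_c)/ρ_m = 0.241 km.

0.241 km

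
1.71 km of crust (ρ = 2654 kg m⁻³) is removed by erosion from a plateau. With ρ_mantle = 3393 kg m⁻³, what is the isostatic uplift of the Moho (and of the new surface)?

Unloading: uplift u = e ρ_c/ρ_m = 1.71 km × 2654/3393 = 1.34 km.

1.34 km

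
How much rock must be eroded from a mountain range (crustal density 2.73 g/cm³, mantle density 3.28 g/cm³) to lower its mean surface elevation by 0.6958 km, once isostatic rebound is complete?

4.15 km

Net drop Δ = e − u = e − e ρ_c/ρ_m = e (ρ_m − ρ_c)/ρ_m.
e = Δ ρ_m/(ρ_m − ρ_c) = 0.6958 km × 3.28/0.55 = 4.15 km.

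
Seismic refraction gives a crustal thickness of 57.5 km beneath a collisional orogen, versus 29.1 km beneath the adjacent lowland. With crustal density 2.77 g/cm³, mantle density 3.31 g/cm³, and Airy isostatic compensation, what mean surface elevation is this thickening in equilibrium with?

4.63 km

Excess crust Δ = 57.5 km − 29.1 km = 28.4 km, split between elevation h and root r with h + r = Δ.
Airy balance ρ_c h = (ρ_m − ρ_c) r gives r = h ρ_c/(ρ_m − ρ_c), so h (1 + ρ_c/(ρ_m − ρ_c)) = Δ, i.e. h = Δ (ρ_m − ρ_c)/ρ_m.
h = 28.4 km × 0.54/3.31 = 4.63 km.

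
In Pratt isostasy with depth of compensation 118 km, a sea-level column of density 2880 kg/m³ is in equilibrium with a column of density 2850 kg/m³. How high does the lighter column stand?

ρ_ref D = ρ (D + h) → h = D (ρ_ref − ρ)/ρ.
h = 118 km × (2880 − 2850)/2850 = 1.24 km.

1.24 km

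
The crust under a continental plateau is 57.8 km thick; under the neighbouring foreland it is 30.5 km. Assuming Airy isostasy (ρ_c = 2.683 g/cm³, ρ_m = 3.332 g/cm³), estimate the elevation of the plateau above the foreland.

Excess crust Δ = 57.8 km − 30.5 km = 27.3 km, split between elevation h and root r with h + r = Δ.
Airy balance ρ_c h = (ρ_m − ρ_c) r gives r = h ρ_c/(ρ_m − ρ_c), so h (1 + ρ_c/(ρ_m − ρ_c)) = Δ, i.e. h = Δ (ρ_m − ρ_c)/ρ_m.
h = 27.3 km × 0.649/3.332 = 5.32 km.

5.32 km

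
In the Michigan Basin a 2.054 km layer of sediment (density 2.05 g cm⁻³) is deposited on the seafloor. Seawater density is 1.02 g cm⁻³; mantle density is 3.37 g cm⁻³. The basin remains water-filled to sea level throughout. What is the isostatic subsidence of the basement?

0.9 km

Submarine loading: the sediment displaces seawater, and the subsidence is in turn flooded, so s (ρ_m − ρ_w) = t (ρ_sed − ρ_w).
s = 2.054 km × (2.05 − 1.02) / (3.37 − 1.02) = 0.9 km.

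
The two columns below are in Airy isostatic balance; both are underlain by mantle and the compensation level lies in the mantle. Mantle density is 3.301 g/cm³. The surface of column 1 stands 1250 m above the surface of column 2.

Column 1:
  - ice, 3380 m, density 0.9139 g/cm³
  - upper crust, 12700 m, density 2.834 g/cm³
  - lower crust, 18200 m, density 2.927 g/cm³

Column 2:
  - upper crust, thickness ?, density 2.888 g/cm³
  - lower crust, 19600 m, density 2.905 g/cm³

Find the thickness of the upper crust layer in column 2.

21600 m

Take the compensation level at the base of the deeper column (depth z_c below the surface of column 1) and equate Σ ρ_i t_i down to z_c; mantle fills any gap and the z_c terms cancel.
Column 1: 3380×0.9139 + 12700×2.834 + 18200×2.927 + (z_c − 34280)×3.301
Column 2: 1250×0 + x×2.888 + 19600×2.905 + (z_c − 1250 − 19600 − x)×3.301
The z_c×3.301 term appears on both sides and cancels. Collect the known terms of each column as K = Σ(ρt)_known − 3.301 × (depth of known layers): K_1 = 92352.182 − 3.301×34280 = −20806.098; K_2 = 56938 − 3.301×(1250 + 19600) = −11887.85.
Balance: K_1 = K_2 − x×(3.301 − 2.888), so x = (K_2 − K_1)/(3.301 − 2.888) = 8918.25/0.413 = 21600 m.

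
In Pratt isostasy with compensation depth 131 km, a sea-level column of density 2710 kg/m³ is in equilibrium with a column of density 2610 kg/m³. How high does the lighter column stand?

5.02 km

ρ_ref D = ρ (D + h) → h = D (ρ_ref − ρ)/ρ.
h = 131 km × (2710 − 2610)/2610 = 5.02 km.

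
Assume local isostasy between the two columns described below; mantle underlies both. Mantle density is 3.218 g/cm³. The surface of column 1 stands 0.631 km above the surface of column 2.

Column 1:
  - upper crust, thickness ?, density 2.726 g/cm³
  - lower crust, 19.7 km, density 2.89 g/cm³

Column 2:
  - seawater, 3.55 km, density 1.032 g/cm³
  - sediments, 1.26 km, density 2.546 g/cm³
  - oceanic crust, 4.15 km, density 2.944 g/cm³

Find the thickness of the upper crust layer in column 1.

Take the compensation level at the base of the deeper column (depth z_c below the surface of column 1) and equate Σ ρ_i t_i down to z_c; mantle fills any gap and the z_c terms cancel.
Column 1: x×2.726 + 19.7×2.89 + (z_c − 19.7 − x)×3.218
Column 2: 0.631×0 + 3.55×1.032 + 1.26×2.546 + 4.15×2.944 + (z_c − 0.631 − 8.96)×3.218
The z_c×3.218 term appears on both sides and cancels. Collect the known terms of each column as K = Σ(ρt)_known − 3.218 × (depth of known layers): K_1 = 56.933 − 3.218×19.7 = −6.4616; K_2 = 19.08916 − 3.218×(0.631 + 8.96) = −11.774678.
Balance: K_1 − x×(3.218 − 2.726) = K_2, so x = (K_1 − K_2)/(3.218 − 2.726) = 5.31308/0.492 = 10.8 km.

10.8 km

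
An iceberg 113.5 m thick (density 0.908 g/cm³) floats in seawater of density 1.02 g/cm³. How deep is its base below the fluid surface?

Draft d = t ρ_obj/ρ_fluid = 113.5 m × 0.908/1.02 = 101 m.

101 m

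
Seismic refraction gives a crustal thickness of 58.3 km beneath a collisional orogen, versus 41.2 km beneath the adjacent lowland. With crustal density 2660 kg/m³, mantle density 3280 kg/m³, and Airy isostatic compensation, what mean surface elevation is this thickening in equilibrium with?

Excess crust Δ = 58.3 km − 41.2 km = 17.1 km, split between elevation h and root r with h + r = Δ.
Airy balance ρ_c h = (ρ_m − ρ_c) r gives r = h ρ_c/(ρ_m − ρ_c), so h (1 + ρ_c/(ρ_m − ρ_c)) = Δ, i.e. h = Δ (ρ_m − ρ_c)/ρ_m.
h = 17.1 km × 620/3280 = 3.23 km.

3.23 km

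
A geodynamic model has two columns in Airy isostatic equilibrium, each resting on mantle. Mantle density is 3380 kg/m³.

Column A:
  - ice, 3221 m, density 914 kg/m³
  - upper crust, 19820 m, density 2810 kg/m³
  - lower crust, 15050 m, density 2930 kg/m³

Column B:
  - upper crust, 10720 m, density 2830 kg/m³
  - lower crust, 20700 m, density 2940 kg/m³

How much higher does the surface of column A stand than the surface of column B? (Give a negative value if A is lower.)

For any compensation level in the mantle, the mantle terms cancel and isostasy reduces to e = (Σt_A − Σt_B) − (Σ(ρt)_A − Σ(ρt)_B) / ρ_m.
Σt_A = 38091 m; Σt_B = 31420 m; Σ(ρt)_A = 102734694; Σ(ρt)_B = 91195600 (in m·kg/m³).
e = (38091 − 31420) − (102734694 − 91195600) / 3380 = 3260 m.

3260 m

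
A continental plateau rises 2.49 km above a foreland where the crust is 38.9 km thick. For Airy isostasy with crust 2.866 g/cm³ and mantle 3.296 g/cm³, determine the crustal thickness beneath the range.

58 km

Root depth r = h ρ_c / (ρ_m − ρ_c) = 2.49 km × 2.866 / 0.43 = 16.6 km.
Total thickness = T + h + r = 38.9 km + 2.49 km + 16.6 km = 58 km.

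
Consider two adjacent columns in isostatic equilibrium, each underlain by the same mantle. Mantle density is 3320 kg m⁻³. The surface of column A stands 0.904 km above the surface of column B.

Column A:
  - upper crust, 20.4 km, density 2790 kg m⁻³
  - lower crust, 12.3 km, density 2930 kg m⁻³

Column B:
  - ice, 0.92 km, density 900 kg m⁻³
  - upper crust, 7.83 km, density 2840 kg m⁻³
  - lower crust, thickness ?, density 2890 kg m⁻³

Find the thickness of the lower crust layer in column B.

15.4 km

Take the compensation level at the base of the deeper column (depth z_c below the surface of column A) and equate Σ ρ_i t_i down to z_c; mantle fills any gap and the z_c terms cancel.
Column A: 20.4×2790 + 12.3×2930 + (z_c − 32.7)×3320
Column B: 0.904×0 + 0.92×900 + 7.83×2840 + x×2890 + (z_c − 0.904 − 8.75 − x)×3320
The z_c×3320 term appears on both sides and cancels. Collect the known terms of each column as K = Σ(ρt)_known − 3320 × (depth of known layers): K_A = 92955 − 3320×32.7 = −15609; K_B = 23065.2 − 3320×(0.904 + 8.75) = −8986.08.
Balance: K_A = K_B − x×(3320 − 2890), so x = (K_B − K_A)/(3320 − 2890) = 6622.92/430 = 15.4 km.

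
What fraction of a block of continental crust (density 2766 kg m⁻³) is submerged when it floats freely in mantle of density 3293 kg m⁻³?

Submerged fraction = ρ_obj/ρ_fluid = 2766/3293 = 84%.

84%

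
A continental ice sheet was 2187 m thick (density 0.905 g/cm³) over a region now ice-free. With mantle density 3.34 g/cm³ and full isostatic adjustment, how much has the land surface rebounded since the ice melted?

Removing the load lets mantle flow back in; uplift u satisfies ρ_ice t = ρ_m u.
u = t ρ_ice/ρ_m = 2187 m × 0.905/3.34 = 593 m.

593 m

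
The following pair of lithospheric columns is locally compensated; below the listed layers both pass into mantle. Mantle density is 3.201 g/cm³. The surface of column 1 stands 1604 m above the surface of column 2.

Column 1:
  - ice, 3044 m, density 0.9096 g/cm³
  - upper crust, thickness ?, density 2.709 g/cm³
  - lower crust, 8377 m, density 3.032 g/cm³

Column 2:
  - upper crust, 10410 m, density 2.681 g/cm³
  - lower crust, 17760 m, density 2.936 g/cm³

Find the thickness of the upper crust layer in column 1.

13900 m

Take the compensation level at the base of the deeper column (depth z_c below the surface of column 1) and equate Σ ρ_i t_i down to z_c; mantle fills any gap and the z_c terms cancel.
Column 1: 3044×0.9096 + x×2.709 + 8377×3.032 + (z_c − 11421 − x)×3.201
Column 2: 1604×0 + 10410×2.681 + 17760×2.936 + (z_c − 1604 − 28170)×3.201
The z_c×3.201 term appears on both sides and cancels. Collect the known terms of each column as K = Σ(ρt)_known − 3.201 × (depth of known layers): K_1 = 28167.8864 − 3.201×11421 = −8390.7346; K_2 = 80052.57 − 3.201×(1604 + 28170) = −15254.004.
Balance: K_1 − x×(3.201 − 2.709) = K_2, so x = (K_1 − K_2)/(3.201 − 2.709) = 6863.27/0.492 = 13900 m.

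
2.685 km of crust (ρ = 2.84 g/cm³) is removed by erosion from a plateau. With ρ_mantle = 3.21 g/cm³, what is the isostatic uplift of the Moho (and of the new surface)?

2.38 km

Unloading: uplift u = e ρ_c/ρ_m = 2.685 km × 2.84/3.21 = 2.38 km.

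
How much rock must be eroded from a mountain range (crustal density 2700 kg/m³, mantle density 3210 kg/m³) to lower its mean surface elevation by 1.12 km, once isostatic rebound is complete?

Net drop Δ = e − u = e − e ρ_c/ρ_m = e (ρ_m − ρ_c)/ρ_m.
e = Δ ρ_m/(ρ_m − ρ_c) = 1.12 km × 3210/510 = 7.05 km.

7.05 km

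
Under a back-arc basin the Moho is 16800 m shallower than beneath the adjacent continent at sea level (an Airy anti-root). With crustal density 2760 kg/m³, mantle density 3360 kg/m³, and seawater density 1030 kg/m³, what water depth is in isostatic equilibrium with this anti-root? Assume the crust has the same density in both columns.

Replacing a thickness d of crust by seawater at the top must be balanced by replacing crust with mantle at the base: d (ρ_c − ρ_w) = a (ρ_m − ρ_c).
d = a (ρ_m − ρ_c)/(ρ_c − ρ_w) = 16800 m × 600/1730 = 5830 m.

5830 m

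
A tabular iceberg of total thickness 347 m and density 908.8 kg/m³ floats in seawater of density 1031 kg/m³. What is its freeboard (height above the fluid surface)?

41.1 m

Floating equilibrium: submerged depth d = t ρ_obj/ρ_fluid = 347 m × 908.8/1031 = 305.9 m.
Freeboard = t − d = 347 m − 305.9 m = 41.1 m.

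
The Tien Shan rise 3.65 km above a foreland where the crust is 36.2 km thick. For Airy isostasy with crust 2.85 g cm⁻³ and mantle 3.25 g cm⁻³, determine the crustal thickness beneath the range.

65.9 km

Root depth r = h ρ_c / (ρ_m − ρ_c) = 3.65 km × 2.85 / 0.4 = 26.01 km.
Total thickness = T + h + r = 36.2 km + 3.65 km + 26.01 km = 65.9 km.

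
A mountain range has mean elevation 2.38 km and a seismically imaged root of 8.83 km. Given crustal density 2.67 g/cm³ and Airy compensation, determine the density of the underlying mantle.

3.39 g/cm³

Airy balance: ρ_c h = (ρ_m − ρ_c) r → ρ_m = ρ_c (1 + h/r).
ρ_m = 2.67 × (1 + 2.38 km/8.83 km) = 3.39 g/cm³.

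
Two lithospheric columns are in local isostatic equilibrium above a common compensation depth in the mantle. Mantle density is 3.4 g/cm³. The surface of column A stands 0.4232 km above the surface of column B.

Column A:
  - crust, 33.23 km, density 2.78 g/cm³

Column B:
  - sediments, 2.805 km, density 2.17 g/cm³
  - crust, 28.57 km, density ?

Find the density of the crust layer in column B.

Take the compensation level at the base of the deeper column (depth z_c below the surface of column A) and equate Σ ρ_i t_i down to z_c; mantle fills any gap and the z_c terms cancel.
Column A: 33.23×2.78 + (z_c − 33.23)×3.4
Column B: 0.4232×0 + 2.805×2.17 + 28.57×ρ + (z_c − 0.4232 − 31.375)×3.4
The z_c×3.4 term appears on both sides and cancels. Collect the known terms of each column as K = Σ(ρt)_known − 3.4 × (depth of known layers): K_A = 92.3794 − 3.4×33.23 = −20.6026; K_B = 6.08685 − 3.4×(0.4232 + 31.375) = −102.02703.
Balance: K_A = K_B + 28.57×ρ, so ρ = (K_A − K_B)/28.57 = 81.4244/28.57 = 2.85 g/cm³.

2.85 g/cm³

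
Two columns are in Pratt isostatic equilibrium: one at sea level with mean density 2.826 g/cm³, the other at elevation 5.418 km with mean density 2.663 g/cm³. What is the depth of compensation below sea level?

88.5 km

ρ_ref D = ρ (D + h) → D (ρ_ref − ρ) = ρ h.
D = ρ h/(ρ_ref − ρ) = 2.663 × 5.418 km/(2.826 − 2.663) = 88.5 km.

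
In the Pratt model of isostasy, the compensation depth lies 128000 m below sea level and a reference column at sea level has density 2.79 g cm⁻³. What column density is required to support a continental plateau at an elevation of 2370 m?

2.74 g cm⁻³

Pratt balance: ρ_ref D = ρ (D + h).
ρ = ρ_ref D/(D + h) = 2.79 × 128000 m/(128000 m + 2370 m) = 2.74 g cm⁻³.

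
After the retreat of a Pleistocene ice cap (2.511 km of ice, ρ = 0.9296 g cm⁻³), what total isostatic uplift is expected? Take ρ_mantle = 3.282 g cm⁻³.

Removing the load lets mantle flow back in; uplift u satisfies ρ_ice t = ρ_m u.
u = t ρ_ice/ρ_m = 2.511 km × 0.9296/3.282 = 0.711 km.

0.711 km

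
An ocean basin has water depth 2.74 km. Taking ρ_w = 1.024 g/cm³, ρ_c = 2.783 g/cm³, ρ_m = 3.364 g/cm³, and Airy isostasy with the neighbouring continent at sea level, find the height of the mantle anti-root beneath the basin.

8.3 km

Balancing pressure at the compensation depth: replacing crust with seawater at the top is compensated by replacing crust with mantle at the base: d (ρ_c − ρ_w) = a (ρ_m − ρ_c).
a = d (ρ_c − ρ_w)/(ρ_m − ρ_c) = 2.74 km × 1.759/0.581 = 8.3 km.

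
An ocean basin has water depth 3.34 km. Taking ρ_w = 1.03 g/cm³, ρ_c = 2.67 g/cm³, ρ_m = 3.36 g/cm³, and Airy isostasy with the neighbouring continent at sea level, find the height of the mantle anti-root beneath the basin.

Balancing pressure at the compensation depth: replacing crust with seawater at the top is compensated by replacing crust with mantle at the base: d (ρ_c − ρ_w) = a (ρ_m − ρ_c).
a = d (ρ_c − ρ_w)/(ρ_m − ρ_c) = 3.34 km × 1.64/0.69 = 7.94 km.

7.94 km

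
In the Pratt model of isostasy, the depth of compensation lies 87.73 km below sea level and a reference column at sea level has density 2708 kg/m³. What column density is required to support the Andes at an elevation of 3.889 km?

Pratt balance: ρ_ref D = ρ (D + h).
ρ = ρ_ref D/(D + h) = 2708 × 87.73 km/(87.73 km + 3.889 km) = 2590 kg/m³.

2590 kg/m³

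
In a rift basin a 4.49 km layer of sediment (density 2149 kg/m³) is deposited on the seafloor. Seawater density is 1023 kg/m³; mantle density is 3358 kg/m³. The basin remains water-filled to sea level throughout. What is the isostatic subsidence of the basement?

2.17 km

Submarine loading: the sediment displaces seawater, and the subsidence is in turn flooded, so s (ρ_m − ρ_w) = t (ρ_sed − ρ_w).
s = 4.49 km × (2149 − 1023) / (3358 − 1023) = 2.17 km.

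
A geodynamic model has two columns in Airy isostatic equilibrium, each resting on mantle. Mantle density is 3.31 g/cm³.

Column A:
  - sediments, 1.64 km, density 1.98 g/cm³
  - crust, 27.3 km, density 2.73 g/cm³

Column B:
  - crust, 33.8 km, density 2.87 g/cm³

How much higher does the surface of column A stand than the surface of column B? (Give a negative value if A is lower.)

For any compensation level in the mantle, the mantle terms cancel and isostasy reduces to e = (Σt_A − Σt_B) − (Σ(ρt)_A − Σ(ρt)_B) / ρ_m.
Σt_A = 28.94 km; Σt_B = 33.8 km; Σ(ρt)_A = 77.7762; Σ(ρt)_B = 97.006 (in km·g/cm³).
e = (28.94 − 33.8) − (77.7762 − 97.006) / 3.31 = 0.95 km.

0.95 km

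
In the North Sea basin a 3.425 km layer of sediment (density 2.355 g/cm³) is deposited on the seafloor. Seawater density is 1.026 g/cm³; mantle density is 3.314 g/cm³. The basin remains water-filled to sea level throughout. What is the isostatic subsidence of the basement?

Submarine loading: the sediment displaces seawater, and the subsidence is in turn flooded, so s (ρ_m − ρ_w) = t (ρ_sed − ρ_w).
s = 3.425 km × (2.355 − 1.026) / (3.314 − 1.026) = 1.99 km.

1.99 km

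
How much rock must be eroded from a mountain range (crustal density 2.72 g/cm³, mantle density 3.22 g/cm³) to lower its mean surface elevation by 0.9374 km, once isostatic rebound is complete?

Net drop Δ = e − u = e − e ρ_c/ρ_m = e (ρ_m − ρ_c)/ρ_m.
e = Δ ρ_m/(ρ_m − ρ_c) = 0.9374 km × 3.22/0.5 = 6.04 km.

6.04 km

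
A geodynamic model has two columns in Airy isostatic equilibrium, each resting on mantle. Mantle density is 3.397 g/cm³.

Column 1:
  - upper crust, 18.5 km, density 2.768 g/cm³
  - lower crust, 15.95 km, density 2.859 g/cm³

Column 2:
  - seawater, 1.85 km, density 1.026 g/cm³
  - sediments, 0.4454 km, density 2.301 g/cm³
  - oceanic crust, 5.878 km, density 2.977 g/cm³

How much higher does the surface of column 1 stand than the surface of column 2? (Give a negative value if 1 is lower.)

3.79 km

For any compensation level in the mantle, the mantle terms cancel and isostasy reduces to e = (Σt_1 − Σt_2) − (Σ(ρt)_1 − Σ(ρt)_2) / ρ_m.
Σt_1 = 34.45 km; Σt_2 = 8.1734 km; Σ(ρt)_1 = 96.80905; Σ(ρt)_2 = 20.4217714 (in km·g/cm³).
e = (34.45 − 8.1734) − (96.80905 − 20.4217714) / 3.397 = 3.79 km.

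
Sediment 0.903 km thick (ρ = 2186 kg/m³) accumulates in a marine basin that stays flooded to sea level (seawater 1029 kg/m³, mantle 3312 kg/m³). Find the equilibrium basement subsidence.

Submarine loading: the sediment displaces seawater, and the subsidence is in turn flooded, so s (ρ_m − ρ_w) = t (ρ_sed − ρ_w).
s = 0.903 km × (2186 − 1029) / (3312 − 1029) = 0.458 km.

0.458 km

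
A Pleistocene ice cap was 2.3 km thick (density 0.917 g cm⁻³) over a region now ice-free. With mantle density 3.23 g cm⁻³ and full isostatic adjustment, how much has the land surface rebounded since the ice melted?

0.653 km

Removing the load lets mantle flow back in; uplift u satisfies ρ_ice t = ρ_m u.
u = t ρ_ice/ρ_m = 2.3 km × 0.917/3.23 = 0.653 km.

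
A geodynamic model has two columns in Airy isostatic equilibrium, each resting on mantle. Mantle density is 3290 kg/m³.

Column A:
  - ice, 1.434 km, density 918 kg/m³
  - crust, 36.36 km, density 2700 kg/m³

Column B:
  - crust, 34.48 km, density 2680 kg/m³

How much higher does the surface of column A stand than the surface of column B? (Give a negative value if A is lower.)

1.16 km

For any compensation level in the mantle, the mantle terms cancel and isostasy reduces to e = (Σt_A − Σt_B) − (Σ(ρt)_A − Σ(ρt)_B) / ρ_m.
Σt_A = 37.794 km; Σt_B = 34.48 km; Σ(ρt)_A = 99488.412; Σ(ρt)_B = 92406.4 (in km·kg/m³).
e = (37.794 − 34.48) − (99488.412 − 92406.4) / 3290 = 1.16 km.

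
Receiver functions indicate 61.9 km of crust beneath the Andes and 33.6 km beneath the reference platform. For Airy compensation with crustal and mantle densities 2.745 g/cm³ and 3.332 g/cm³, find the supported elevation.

4.99 km

Excess crust Δ = 61.9 km − 33.6 km = 28.3 km, split between elevation h and root r with h + r = Δ.
Airy balance ρ_c h = (ρ_m − ρ_c) r gives r = h ρ_c/(ρ_m − ρ_c), so h (1 + ρ_c/(ρ_m − ρ_c)) = Δ, i.e. h = Δ (ρ_m − ρ_c)/ρ_m.
h = 28.3 km × 0.587/3.332 = 4.99 km.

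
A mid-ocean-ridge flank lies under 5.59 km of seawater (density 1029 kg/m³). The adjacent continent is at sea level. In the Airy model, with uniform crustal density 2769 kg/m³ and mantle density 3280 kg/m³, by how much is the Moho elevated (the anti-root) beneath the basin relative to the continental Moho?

19 km

Balancing pressure at the compensation depth: replacing crust with seawater at the top is compensated by replacing crust with mantle at the base: d (ρ_c − ρ_w) = a (ρ_m − ρ_c).
a = d (ρ_c − ρ_w)/(ρ_m − ρ_c) = 5.59 km × 1740/511 = 19 km.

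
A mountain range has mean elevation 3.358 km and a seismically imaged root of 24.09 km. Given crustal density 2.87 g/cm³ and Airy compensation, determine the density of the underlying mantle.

3.27 g/cm³

Airy balance: ρ_c h = (ρ_m − ρ_c) r → ρ_m = ρ_c (1 + h/r).
ρ_m = 2.87 × (1 + 3.358 km/24.09 km) = 3.27 g/cm³.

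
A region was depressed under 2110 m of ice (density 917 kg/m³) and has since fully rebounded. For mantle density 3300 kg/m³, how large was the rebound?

Removing the load lets mantle flow back in; uplift u satisfies ρ_ice t = ρ_m u.
u = t ρ_ice/ρ_m = 2110 m × 917/3300 = 586 m.

586 m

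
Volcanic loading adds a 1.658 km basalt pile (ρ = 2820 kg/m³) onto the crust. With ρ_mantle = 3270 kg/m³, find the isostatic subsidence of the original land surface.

Subaerial loading: s = t ρ_load / ρ_m.
s = 1.658 km × 2820/3270 = 1.43 km.

1.43 km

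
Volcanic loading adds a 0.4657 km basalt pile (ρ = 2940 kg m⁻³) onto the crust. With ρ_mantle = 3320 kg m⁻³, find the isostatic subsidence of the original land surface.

0.412 km

Subaerial loading: s = t ρ_load / ρ_m.
s = 0.4657 km × 2940/3320 = 0.412 km.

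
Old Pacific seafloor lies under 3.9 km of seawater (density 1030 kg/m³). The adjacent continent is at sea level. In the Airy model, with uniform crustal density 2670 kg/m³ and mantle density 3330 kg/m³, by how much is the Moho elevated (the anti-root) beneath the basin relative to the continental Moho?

Equating mass per unit area of the two columns: replacing crust with seawater at the top is compensated by replacing crust with mantle at the base: d (ρ_c − ρ_w) = a (ρ_m − ρ_c).
a = d (ρ_c − ρ_w)/(ρ_m − ρ_c) = 3.9 km × 1640/660 = 9.69 km.

9.69 km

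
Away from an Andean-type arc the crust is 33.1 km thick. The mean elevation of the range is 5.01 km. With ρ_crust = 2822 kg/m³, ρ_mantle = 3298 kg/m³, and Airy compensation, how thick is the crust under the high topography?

Root depth r = h ρ_c / (ρ_m − ρ_c) = 5.01 km × 2822 / 476 = 29.7 km.
Total thickness = T + h + r = 33.1 km + 5.01 km + 29.7 km = 67.8 km.

67.8 km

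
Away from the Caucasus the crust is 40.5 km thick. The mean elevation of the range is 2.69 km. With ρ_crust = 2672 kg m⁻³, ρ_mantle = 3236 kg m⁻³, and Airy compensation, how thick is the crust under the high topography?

55.9 km

Root depth r = h ρ_c / (ρ_m − ρ_c) = 2.69 km × 2672 / 564 = 12.74 km.
Total thickness = T + h + r = 40.5 km + 2.69 km + 12.74 km = 55.9 km.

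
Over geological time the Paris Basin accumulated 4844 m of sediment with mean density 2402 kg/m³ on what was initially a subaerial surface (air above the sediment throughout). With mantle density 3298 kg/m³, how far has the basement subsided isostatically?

3530 m

Subaerial load: s = t ρ_sed / ρ_m = 4844 m × 2402/3298 = 3530 m.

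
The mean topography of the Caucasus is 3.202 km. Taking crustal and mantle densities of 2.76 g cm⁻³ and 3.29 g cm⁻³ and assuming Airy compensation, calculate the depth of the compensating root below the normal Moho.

16.7 km

Balancing pressure at the compensation depth: the weight of the topography is balanced by the buoyancy of the root, ρ_c h = (ρ_m − ρ_c) r.
r = h · ρ_c / (ρ_m − ρ_c) = 3.202 km × 2.76 / (3.29 − 2.76) = 16.7 km.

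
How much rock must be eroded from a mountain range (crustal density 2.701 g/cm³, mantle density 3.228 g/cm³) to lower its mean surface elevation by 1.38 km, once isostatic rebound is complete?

Net drop Δ = e − u = e − e ρ_c/ρ_m = e (ρ_m − ρ_c)/ρ_m.
e = Δ ρ_m/(ρ_m − ρ_c) = 1.38 km × 3.228/0.527 = 8.45 km.

8.45 km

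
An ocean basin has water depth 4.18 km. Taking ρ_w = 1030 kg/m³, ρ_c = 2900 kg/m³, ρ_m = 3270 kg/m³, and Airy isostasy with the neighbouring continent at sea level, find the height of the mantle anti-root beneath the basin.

21.1 km

Equating mass per unit area of the two columns: replacing crust with seawater at the top is compensated by replacing crust with mantle at the base: d (ρ_c − ρ_w) = a (ρ_m − ρ_c).
a = d (ρ_c − ρ_w)/(ρ_m − ρ_c) = 4.18 km × 1870/370 = 21.1 km.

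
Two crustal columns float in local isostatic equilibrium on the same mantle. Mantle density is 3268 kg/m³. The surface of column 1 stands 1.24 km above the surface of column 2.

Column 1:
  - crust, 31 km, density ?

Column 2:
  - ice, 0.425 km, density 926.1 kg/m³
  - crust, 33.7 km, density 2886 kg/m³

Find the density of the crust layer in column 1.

Take the compensation level at the base of the deeper column (depth z_c below the surface of column 1) and equate Σ ρ_i t_i down to z_c; mantle fills any gap and the z_c terms cancel.
Column 1: 31×ρ + (z_c − 31)×3268
Column 2: 1.24×0 + 0.425×926.1 + 33.7×2886 + (z_c − 1.24 − 34.125)×3268
The z_c×3268 term appears on both sides and cancels. Collect the known terms of each column as K = Σ(ρt)_known − 3268 × (depth of known layers): K_1 = 0 − 3268×31 = −101308; K_2 = 97651.7925 − 3268×(1.24 + 34.125) = −17921.0275.
Balance: K_1 + 31×ρ = K_2, so ρ = (K_2 − K_1)/31 = 83387/31 = 2690 kg/m³.

2690 kg/m³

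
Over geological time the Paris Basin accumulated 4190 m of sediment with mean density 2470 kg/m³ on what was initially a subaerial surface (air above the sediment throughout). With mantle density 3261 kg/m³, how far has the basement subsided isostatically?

3170 m

Subaerial load: s = t ρ_sed / ρ_m = 4190 m × 2470/3261 = 3170 m.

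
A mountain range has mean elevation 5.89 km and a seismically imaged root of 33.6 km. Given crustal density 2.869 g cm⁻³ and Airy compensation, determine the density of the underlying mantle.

Airy balance: ρ_c h = (ρ_m − ρ_c) r → ρ_m = ρ_c (1 + h/r).
ρ_m = 2.869 × (1 + 5.89 km/33.6 km) = 3.37 g cm⁻³.

3.37 g cm⁻³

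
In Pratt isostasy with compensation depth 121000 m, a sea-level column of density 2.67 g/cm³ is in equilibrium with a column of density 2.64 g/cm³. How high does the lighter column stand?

1380 m

ρ_ref D = ρ (D + h) → h = D (ρ_ref − ρ)/ρ.
h = 121000 m × (2.67 − 2.64)/2.64 = 1380 m.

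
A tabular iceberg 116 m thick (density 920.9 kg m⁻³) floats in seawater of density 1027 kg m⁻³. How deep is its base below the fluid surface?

104 m

Draft d = t ρ_obj/ρ_fluid = 116 m × 920.9/1027 = 104 m.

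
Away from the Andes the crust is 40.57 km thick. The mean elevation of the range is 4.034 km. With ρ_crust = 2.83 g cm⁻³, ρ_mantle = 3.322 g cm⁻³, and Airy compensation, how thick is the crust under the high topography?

67.8 km

Root depth r = h ρ_c / (ρ_m − ρ_c) = 4.034 km × 2.83 / 0.492 = 23.2 km.
Total thickness = T + h + r = 40.57 km + 4.034 km + 23.2 km = 67.8 km.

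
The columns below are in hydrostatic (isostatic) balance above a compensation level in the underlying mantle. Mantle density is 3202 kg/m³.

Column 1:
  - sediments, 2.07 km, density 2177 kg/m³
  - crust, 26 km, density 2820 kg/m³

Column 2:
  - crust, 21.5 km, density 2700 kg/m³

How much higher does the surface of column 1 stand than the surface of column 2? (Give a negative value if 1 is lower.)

For any compensation level in the mantle, the mantle terms cancel and isostasy reduces to e = (Σt_1 − Σt_2) − (Σ(ρt)_1 − Σ(ρt)_2) / ρ_m.
Σt_1 = 28.07 km; Σt_2 = 21.5 km; Σ(ρt)_1 = 77826.39; Σ(ρt)_2 = 58050 (in km·kg/m³).
e = (28.07 − 21.5) − (77826.39 − 58050) / 3202 = 0.394 km.

0.394 km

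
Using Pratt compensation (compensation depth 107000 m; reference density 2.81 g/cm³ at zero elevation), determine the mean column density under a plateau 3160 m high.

2.73 g/cm³

Pratt balance: ρ_ref D = ρ (D + h).
ρ = ρ_ref D/(D + h) = 2.81 × 107000 m/(107000 m + 3160 m) = 2.73 g/cm³.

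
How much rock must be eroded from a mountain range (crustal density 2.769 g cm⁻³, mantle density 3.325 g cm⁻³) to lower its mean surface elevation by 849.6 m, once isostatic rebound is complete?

5080 m

Net drop Δ = e − u = e − e ρ_c/ρ_m = e (ρ_m − ρ_c)/ρ_m.
e = Δ ρ_m/(ρ_m − ρ_c) = 849.6 m × 3.325/0.556 = 5080 m.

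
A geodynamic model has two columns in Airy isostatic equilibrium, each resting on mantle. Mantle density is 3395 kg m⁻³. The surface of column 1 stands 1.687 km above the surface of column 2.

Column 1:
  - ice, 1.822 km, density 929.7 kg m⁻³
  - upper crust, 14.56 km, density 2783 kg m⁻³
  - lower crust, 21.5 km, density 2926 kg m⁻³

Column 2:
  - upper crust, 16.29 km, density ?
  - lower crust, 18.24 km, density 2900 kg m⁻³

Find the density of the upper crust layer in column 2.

Take the compensation level at the base of the deeper column (depth z_c below the surface of column 1) and equate Σ ρ_i t_i down to z_c; mantle fills any gap and the z_c terms cancel.
Column 1: 1.822×929.7 + 14.56×2783 + 21.5×2926 + (z_c − 37.882)×3395
Column 2: 1.687×0 + 16.29×ρ + 18.24×2900 + (z_c − 1.687 − 34.53)×3395
The z_c×3395 term appears on both sides and cancels. Collect the known terms of each column as K = Σ(ρt)_known − 3395 × (depth of known layers): K_1 = 105123.393 − 3395×37.882 = −23485.9966; K_2 = 52896 − 3395×(1.687 + 34.53) = −70060.715.
Balance: K_1 = K_2 + 16.29×ρ, so ρ = (K_1 − K_2)/16.29 = 46574.7/16.29 = 2860 kg m⁻³.

2860 kg m⁻³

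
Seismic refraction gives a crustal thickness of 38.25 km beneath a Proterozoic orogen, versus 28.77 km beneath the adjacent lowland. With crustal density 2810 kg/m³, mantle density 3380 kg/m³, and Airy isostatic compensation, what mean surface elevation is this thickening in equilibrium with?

Excess crust Δ = 38.25 km − 28.77 km = 9.48 km, split between elevation h and root r with h + r = Δ.
Airy balance ρ_c h = (ρ_m − ρ_c) r gives r = h ρ_c/(ρ_m − ρ_c), so h (1 + ρ_c/(ρ_m − ρ_c)) = Δ, i.e. h = Δ (ρ_m − ρ_c)/ρ_m.
h = 9.48 km × 570/3380 = 1.6 km.

1.6 km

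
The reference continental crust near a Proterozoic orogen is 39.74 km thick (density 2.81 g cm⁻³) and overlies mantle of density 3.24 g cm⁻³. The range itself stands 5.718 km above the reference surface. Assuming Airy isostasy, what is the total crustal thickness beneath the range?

Root depth r = h ρ_c / (ρ_m − ρ_c) = 5.718 km × 2.81 / 0.43 = 37.37 km.
Total thickness = T + h + r = 39.74 km + 5.718 km + 37.37 km = 82.8 km.

82.8 km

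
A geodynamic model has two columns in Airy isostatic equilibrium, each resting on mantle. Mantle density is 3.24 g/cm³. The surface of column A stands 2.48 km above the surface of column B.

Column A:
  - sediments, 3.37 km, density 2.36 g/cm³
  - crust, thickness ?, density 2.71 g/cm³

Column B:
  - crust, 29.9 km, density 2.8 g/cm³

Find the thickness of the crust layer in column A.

34.4 km

Take the compensation level at the base of the deeper column (depth z_c below the surface of column A) and equate Σ ρ_i t_i down to z_c; mantle fills any gap and the z_c terms cancel.
Column A: 3.37×2.36 + x×2.71 + (z_c − 3.37 − x)×3.24
Column B: 2.48×0 + 29.9×2.8 + (z_c − 2.48 − 29.9)×3.24
The z_c×3.24 term appears on both sides and cancels. Collect the known terms of each column as K = Σ(ρt)_known − 3.24 × (depth of known layers): K_A = 7.9532 − 3.24×3.37 = −2.9656; K_B = 83.72 − 3.24×(2.48 + 29.9) = −21.1912.
Balance: K_A − x×(3.24 − 2.71) = K_B, so x = (K_A − K_B)/(3.24 − 2.71) = 18.2256/0.53 = 34.4 km.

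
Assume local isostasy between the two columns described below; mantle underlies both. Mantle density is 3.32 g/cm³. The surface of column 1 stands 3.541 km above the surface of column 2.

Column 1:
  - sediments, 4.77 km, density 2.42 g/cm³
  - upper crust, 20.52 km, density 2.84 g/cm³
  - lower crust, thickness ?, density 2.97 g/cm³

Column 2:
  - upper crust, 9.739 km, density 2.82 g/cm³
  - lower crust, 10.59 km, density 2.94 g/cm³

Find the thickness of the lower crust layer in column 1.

18.6 km

Take the compensation level at the base of the deeper column (depth z_c below the surface of column 1) and equate Σ ρ_i t_i down to z_c; mantle fills any gap and the z_c terms cancel.
Column 1: 4.77×2.42 + 20.52×2.84 + x×2.97 + (z_c − 25.29 − x)×3.32
Column 2: 3.541×0 + 9.739×2.82 + 10.59×2.94 + (z_c − 3.541 − 20.329)×3.32
The z_c×3.32 term appears on both sides and cancels. Collect the known terms of each column as K = Σ(ρt)_known − 3.32 × (depth of known layers): K_1 = 69.8202 − 3.32×25.29 = −14.1426; K_2 = 58.59858 − 3.32×(3.541 + 20.329) = −20.64982.
Balance: K_1 − x×(3.32 − 2.97) = K_2, so x = (K_1 − K_2)/(3.32 − 2.97) = 6.50722/0.35 = 18.6 km.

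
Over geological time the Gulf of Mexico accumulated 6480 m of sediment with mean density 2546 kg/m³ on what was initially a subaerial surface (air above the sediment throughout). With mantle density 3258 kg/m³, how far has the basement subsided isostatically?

Subaerial load: s = t ρ_sed / ρ_m = 6480 m × 2546/3258 = 5060 m.

5060 m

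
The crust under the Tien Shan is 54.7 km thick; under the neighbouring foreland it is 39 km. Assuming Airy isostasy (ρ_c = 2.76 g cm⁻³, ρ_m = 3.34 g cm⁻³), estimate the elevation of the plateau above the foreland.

Excess crust Δ = 54.7 km − 39 km = 15.7 km, split between elevation h and root r with h + r = Δ.
Airy balance ρ_c h = (ρ_m − ρ_c) r gives r = h ρ_c/(ρ_m − ρ_c), so h (1 + ρ_c/(ρ_m − ρ_c)) = Δ, i.e. h = Δ (ρ_m − ρ_c)/ρ_m.
h = 15.7 km × 0.58/3.34 = 2.73 km.

2.73 km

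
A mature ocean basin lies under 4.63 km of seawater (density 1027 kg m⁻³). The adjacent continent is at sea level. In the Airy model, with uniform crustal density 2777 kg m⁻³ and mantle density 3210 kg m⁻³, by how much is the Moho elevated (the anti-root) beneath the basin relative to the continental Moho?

By Archimedes' principle applied to the lithosphere: replacing crust with seawater at the top is compensated by replacing crust with mantle at the base: d (ρ_c − ρ_w) = a (ρ_m − ρ_c).
a = d (ρ_c − ρ_w)/(ρ_m − ρ_c) = 4.63 km × 1750/433 = 18.7 km.

18.7 km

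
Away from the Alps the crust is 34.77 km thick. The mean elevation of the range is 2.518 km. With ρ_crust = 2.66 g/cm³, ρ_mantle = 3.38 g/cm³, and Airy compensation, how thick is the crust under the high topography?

46.6 km

Root depth r = h ρ_c / (ρ_m − ρ_c) = 2.518 km × 2.66 / 0.72 = 9.303 km.
Total thickness = T + h + r = 34.77 km + 2.518 km + 9.303 km = 46.6 km.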